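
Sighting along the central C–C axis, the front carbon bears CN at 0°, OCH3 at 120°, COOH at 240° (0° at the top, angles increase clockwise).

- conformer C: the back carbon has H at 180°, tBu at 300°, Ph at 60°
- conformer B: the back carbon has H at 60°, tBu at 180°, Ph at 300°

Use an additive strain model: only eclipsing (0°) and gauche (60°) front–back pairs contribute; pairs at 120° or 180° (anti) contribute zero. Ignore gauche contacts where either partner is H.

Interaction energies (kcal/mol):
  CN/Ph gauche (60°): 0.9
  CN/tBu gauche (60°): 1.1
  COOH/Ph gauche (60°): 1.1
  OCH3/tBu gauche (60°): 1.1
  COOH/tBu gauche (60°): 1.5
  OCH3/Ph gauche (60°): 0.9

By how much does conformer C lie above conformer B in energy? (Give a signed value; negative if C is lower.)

C (staggered): CN(0°)/tBu(300°) gauche 1.1; CN(0°)/Ph(60°) gauche 0.9; OCH3(120°)/Ph(60°) gauche 0.9; COOH(240°)/tBu(300°) gauche 1.5 → 4.4 kcal/mol.
B (staggered): CN(0°)/Ph(300°) gauche 0.9; OCH3(120°)/tBu(180°) gauche 1.1; COOH(240°)/tBu(180°) gauche 1.5; COOH(240°)/Ph(300°) gauche 1.1 → 4.6 kcal/mol.
E(C) − E(B) = 4.4 − 4.6 = -0.2 kcal/mol.

-0.2 kcal/mol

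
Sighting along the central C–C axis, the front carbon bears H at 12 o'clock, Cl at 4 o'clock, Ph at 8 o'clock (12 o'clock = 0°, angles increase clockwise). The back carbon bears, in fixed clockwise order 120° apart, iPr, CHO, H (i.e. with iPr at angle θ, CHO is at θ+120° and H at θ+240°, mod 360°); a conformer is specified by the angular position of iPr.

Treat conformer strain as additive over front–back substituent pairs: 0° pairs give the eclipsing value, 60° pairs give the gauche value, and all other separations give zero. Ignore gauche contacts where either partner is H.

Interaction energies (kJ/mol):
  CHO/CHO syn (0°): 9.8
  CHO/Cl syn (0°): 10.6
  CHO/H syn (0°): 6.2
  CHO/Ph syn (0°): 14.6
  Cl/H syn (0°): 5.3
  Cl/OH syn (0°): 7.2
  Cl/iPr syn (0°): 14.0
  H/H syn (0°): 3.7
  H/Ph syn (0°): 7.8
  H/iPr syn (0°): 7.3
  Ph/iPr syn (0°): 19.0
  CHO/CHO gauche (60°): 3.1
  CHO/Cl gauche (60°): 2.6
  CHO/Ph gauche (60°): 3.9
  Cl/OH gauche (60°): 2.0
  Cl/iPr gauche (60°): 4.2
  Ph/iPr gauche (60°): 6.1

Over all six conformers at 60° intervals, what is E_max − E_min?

iPr at 0° (eclipsed): H–iPr eclipsed, Cl–CHO eclipsed, Ph–H eclipsed; 7.3 + 10.6 + 7.8 = 25.7 kJ/mol.
iPr at 60° (staggered): Cl–iPr gauche, Cl–CHO gauche, Ph–CHO gauche; 4.2 + 2.6 + 3.9 = 10.7 kJ/mol.
iPr at 120° (eclipsed): H–H eclipsed, Cl–iPr eclipsed, Ph–CHO eclipsed; 3.7 + 14.0 + 14.6 = 32.3 kJ/mol.
iPr at 180° (staggered): Cl–iPr gauche, Ph–iPr gauche, Ph–CHO gauche; 4.2 + 6.1 + 3.9 = 14.2 kJ/mol.
iPr at 240° (eclipsed): H–CHO eclipsed, Cl–H eclipsed, Ph–iPr eclipsed; 6.2 + 5.3 + 19.0 = 30.5 kJ/mol.
iPr at 300° (staggered): Cl–CHO gauche, Ph–iPr gauche; 2.6 + 6.1 = 8.7 kJ/mol.
Max at 120° (32.3 kJ/mol), min at 300° (8.7 kJ/mol); barrier = 23.6 kJ/mol.

23.6 kJ/mol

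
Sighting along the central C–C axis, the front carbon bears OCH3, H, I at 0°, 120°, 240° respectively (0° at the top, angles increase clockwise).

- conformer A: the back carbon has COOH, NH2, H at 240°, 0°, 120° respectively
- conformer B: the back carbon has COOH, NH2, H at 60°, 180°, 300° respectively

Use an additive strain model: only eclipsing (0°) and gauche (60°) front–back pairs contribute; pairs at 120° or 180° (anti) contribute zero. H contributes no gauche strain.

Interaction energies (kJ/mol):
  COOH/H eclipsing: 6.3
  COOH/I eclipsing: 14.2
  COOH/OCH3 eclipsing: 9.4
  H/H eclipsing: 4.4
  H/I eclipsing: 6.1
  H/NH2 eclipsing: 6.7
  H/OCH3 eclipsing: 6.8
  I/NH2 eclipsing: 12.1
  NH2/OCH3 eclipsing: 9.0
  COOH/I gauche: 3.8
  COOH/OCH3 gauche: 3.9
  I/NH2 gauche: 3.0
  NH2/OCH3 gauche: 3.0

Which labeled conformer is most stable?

B

A is eclipsed. OCH3 at 0° is eclipsed with NH2 at 0° (9.0); H at 120° is eclipsed with H at 120° (4.4); I at 240° is eclipsed with COOH at 240° (14.2). Total 27.6 kJ/mol.
B is staggered. OCH3 at 0° is gauche with COOH at 60° (3.9); I at 240° is gauche with NH2 at 180° (3.0). Total 6.9 kJ/mol.
B has the lowest total (6.9 kJ/mol).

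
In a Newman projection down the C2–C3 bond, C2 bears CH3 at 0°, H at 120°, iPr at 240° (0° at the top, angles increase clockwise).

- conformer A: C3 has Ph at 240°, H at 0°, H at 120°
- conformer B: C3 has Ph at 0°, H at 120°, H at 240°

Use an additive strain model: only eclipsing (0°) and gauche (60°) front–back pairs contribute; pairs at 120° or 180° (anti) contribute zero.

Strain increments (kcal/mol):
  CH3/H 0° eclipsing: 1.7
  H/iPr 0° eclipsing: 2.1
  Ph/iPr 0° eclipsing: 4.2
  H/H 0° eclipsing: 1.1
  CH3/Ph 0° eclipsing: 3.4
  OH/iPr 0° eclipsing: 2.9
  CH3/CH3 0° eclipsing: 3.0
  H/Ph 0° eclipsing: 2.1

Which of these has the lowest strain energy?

B

A (eclipsed): CH3–H eclipsed, H–H eclipsed, iPr–Ph eclipsed; 1.7 + 1.1 + 4.2 = 7.0 kcal/mol.
B (eclipsed): CH3–Ph eclipsed, H–H eclipsed, iPr–H eclipsed; 3.4 + 1.1 + 2.1 = 6.6 kcal/mol.
B has the lowest total (6.6 kcal/mol).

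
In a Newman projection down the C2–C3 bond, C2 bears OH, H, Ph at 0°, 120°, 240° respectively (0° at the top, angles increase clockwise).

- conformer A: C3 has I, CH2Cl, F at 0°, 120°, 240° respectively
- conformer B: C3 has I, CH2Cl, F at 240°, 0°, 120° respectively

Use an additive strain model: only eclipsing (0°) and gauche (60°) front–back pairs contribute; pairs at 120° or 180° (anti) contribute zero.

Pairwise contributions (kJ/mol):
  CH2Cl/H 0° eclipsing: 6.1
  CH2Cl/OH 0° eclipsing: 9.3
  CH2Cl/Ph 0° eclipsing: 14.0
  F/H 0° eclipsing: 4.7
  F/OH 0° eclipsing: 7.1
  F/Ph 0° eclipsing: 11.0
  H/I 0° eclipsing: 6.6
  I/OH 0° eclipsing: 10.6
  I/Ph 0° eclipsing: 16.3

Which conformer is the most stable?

A

A (eclipsed): OH–I eclipsed, H–CH2Cl eclipsed, Ph–F eclipsed; 10.6 + 6.1 + 11.0 = 27.7 kJ/mol.
B (eclipsed): OH–CH2Cl eclipsed, H–F eclipsed, Ph–I eclipsed; 9.3 + 4.7 + 16.3 = 30.3 kJ/mol.
A has the lowest total (27.7 kJ/mol).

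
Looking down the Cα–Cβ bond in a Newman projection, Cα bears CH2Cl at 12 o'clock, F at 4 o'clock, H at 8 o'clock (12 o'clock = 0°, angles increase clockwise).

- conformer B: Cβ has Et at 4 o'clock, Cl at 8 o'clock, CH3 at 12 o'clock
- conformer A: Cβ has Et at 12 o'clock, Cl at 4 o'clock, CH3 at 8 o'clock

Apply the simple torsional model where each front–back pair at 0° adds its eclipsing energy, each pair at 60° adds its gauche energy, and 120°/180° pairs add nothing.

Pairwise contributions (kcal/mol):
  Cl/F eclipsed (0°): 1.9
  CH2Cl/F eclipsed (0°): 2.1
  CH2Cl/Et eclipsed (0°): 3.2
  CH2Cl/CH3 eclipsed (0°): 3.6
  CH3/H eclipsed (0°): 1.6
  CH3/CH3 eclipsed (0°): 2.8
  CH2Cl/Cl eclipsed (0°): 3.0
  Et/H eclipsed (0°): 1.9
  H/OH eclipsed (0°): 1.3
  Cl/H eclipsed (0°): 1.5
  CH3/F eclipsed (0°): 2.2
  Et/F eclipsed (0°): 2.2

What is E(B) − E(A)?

+0.6 kcal/mol

B is eclipsed. CH2Cl at 0° is eclipsed with CH3 at 0° (3.6); F at 120° is eclipsed with Et at 120° (2.2); H at 240° is eclipsed with Cl at 240° (1.5). Total 7.3 kcal/mol.
A is eclipsed. CH2Cl at 0° is eclipsed with Et at 0° (3.2); F at 120° is eclipsed with Cl at 120° (1.9); H at 240° is eclipsed with CH3 at 240° (1.6). Total 6.7 kcal/mol.
E(B) − E(A) = 7.3 − 6.7 = +0.6 kcal/mol.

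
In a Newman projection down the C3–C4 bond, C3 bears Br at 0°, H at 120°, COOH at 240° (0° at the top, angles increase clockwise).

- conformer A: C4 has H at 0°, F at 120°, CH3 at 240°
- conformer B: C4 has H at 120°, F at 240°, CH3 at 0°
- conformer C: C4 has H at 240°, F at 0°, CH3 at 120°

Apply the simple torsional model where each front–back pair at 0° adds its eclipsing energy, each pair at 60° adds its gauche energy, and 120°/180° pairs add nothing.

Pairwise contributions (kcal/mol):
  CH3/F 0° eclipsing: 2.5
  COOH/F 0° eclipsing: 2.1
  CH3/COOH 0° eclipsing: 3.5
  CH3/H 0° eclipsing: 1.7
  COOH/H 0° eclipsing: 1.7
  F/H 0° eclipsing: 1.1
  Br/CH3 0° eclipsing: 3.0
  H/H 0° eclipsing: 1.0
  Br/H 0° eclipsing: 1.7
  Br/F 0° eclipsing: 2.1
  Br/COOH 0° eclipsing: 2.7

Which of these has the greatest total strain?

A

A (eclipsed): Br–H eclipsed, H–F eclipsed, COOH–CH3 eclipsed; 1.7 + 1.1 + 3.5 = 6.3 kcal/mol.
B (eclipsed): Br–CH3 eclipsed, H–H eclipsed, COOH–F eclipsed; 3.0 + 1.0 + 2.1 = 6.1 kcal/mol.
C (eclipsed): Br–F eclipsed, H–CH3 eclipsed, COOH–H eclipsed; 2.1 + 1.7 + 1.7 = 5.5 kcal/mol.
A has the highest total (6.3 kcal/mol).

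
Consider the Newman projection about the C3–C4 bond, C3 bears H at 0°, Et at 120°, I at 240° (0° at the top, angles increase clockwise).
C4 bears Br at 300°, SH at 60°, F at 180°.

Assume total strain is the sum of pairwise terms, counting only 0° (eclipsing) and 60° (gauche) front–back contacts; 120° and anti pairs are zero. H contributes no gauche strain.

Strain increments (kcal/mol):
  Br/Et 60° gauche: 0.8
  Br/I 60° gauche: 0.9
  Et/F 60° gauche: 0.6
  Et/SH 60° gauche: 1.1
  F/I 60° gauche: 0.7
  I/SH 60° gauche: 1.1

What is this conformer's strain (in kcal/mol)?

3.3 kcal/mol

This conformer (staggered): Et(120°)/SH(60°) gauche 1.1; Et(120°)/F(180°) gauche 0.6; I(240°)/Br(300°) gauche 0.9; I(240°)/F(180°) gauche 0.7 → 3.3 kcal/mol.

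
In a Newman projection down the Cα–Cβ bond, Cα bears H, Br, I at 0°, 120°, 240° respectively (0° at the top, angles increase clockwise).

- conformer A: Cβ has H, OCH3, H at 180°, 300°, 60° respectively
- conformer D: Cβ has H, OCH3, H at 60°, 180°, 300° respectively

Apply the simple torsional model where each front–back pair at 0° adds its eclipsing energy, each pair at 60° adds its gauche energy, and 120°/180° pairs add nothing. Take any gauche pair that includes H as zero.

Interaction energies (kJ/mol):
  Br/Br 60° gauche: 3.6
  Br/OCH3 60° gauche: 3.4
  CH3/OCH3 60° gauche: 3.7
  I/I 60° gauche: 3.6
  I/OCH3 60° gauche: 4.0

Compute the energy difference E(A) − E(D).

-3.4 kJ/mol

A is staggered. I at 240° is gauche with OCH3 at 300° (4.0). Total 4.0 kJ/mol.
D is staggered. Br at 120° is gauche with OCH3 at 180° (3.4); I at 240° is gauche with OCH3 at 180° (4.0). Total 7.4 kJ/mol.
E(A) − E(D) = 4.0 − 7.4 = -3.4 kJ/mol.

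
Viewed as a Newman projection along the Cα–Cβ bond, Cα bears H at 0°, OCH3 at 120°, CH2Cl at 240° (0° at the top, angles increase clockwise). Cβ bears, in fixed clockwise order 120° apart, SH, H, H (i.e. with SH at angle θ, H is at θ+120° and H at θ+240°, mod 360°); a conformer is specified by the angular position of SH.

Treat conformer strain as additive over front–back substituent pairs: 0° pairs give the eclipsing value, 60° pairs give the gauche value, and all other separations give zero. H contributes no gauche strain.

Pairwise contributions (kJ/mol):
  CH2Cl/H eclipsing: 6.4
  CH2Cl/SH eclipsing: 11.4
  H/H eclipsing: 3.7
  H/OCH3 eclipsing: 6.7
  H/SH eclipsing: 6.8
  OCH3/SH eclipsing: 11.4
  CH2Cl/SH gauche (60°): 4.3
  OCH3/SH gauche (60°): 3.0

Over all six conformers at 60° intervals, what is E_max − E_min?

SH at 0° (eclipsed): H–SH eclipsed, OCH3–H eclipsed, CH2Cl–H eclipsed; 6.8 + 6.7 + 6.4 = 19.9 kJ/mol.
SH at 60° (staggered): OCH3–SH gauche; 3.0 = 3.0 kJ/mol.
SH at 120° (eclipsed): H–H eclipsed, OCH3–SH eclipsed, CH2Cl–H eclipsed; 3.7 + 11.4 + 6.4 = 21.5 kJ/mol.
SH at 180° (staggered): OCH3–SH gauche, CH2Cl–SH gauche; 3.0 + 4.3 = 7.3 kJ/mol.
SH at 240° (eclipsed): H–H eclipsed, OCH3–H eclipsed, CH2Cl–SH eclipsed; 3.7 + 6.7 + 11.4 = 21.8 kJ/mol.
SH at 300° (staggered): CH2Cl–SH gauche; 4.3 = 4.3 kJ/mol.
Max at 240° (21.8 kJ/mol), min at 60° (3.0 kJ/mol); barrier = 18.8 kJ/mol.

18.8 kJ/mol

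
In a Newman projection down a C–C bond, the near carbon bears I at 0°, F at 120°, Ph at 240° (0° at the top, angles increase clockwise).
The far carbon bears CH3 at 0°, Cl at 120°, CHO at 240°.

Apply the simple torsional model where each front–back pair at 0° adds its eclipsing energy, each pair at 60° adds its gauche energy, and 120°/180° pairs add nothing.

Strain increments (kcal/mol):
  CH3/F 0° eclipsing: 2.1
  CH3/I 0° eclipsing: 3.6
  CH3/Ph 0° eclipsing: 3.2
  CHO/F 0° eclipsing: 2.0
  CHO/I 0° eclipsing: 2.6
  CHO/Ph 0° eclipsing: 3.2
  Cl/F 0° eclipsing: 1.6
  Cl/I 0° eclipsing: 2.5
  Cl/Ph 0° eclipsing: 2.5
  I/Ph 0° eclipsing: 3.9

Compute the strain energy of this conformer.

8.4 kcal/mol

This conformer (eclipsed): I–CH3 eclipsed, F–Cl eclipsed, Ph–CHO eclipsed; 3.6 + 1.6 + 3.2 = 8.4 kcal/mol.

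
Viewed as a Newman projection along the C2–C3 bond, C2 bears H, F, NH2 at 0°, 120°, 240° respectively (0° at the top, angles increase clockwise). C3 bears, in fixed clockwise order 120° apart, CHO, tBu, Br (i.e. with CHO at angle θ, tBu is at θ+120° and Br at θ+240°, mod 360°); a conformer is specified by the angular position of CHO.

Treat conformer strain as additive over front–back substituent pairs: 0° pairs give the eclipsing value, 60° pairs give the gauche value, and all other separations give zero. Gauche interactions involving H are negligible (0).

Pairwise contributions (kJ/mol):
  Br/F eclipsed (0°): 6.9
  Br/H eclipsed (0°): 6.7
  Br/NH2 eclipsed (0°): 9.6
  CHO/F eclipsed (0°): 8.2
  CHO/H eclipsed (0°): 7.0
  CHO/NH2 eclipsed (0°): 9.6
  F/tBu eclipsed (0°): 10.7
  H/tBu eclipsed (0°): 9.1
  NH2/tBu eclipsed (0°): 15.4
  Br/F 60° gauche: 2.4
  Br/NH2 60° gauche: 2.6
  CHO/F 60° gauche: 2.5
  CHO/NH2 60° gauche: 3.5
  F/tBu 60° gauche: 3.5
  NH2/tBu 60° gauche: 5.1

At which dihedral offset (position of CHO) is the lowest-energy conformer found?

300°

CHO at 0° (eclipsed): H(0°)/CHO(0°) eclipsed 7.0; F(120°)/tBu(120°) eclipsed 10.7; NH2(240°)/Br(240°) eclipsed 9.6 → 27.3 kJ/mol.
CHO at 60° (staggered): F(120°)/CHO(60°) gauche 2.5; F(120°)/tBu(180°) gauche 3.5; NH2(240°)/tBu(180°) gauche 5.1; NH2(240°)/Br(300°) gauche 2.6 → 13.7 kJ/mol.
CHO at 120° (eclipsed): H(0°)/Br(0°) eclipsed 6.7; F(120°)/CHO(120°) eclipsed 8.2; NH2(240°)/tBu(240°) eclipsed 15.4 → 30.3 kJ/mol.
CHO at 180° (staggered): F(120°)/CHO(180°) gauche 2.5; F(120°)/Br(60°) gauche 2.4; NH2(240°)/CHO(180°) gauche 3.5; NH2(240°)/tBu(300°) gauche 5.1 → 13.5 kJ/mol.
CHO at 240° (eclipsed): H(0°)/tBu(0°) eclipsed 9.1; F(120°)/Br(120°) eclipsed 6.9; NH2(240°)/CHO(240°) eclipsed 9.6 → 25.6 kJ/mol.
CHO at 300° (staggered): F(120°)/tBu(60°) gauche 3.5; F(120°)/Br(180°) gauche 2.4; NH2(240°)/CHO(300°) gauche 3.5; NH2(240°)/Br(180°) gauche 2.6 → 12.0 kJ/mol.
The minimum (12.0 kJ/mol) occurs with CHO at 300°.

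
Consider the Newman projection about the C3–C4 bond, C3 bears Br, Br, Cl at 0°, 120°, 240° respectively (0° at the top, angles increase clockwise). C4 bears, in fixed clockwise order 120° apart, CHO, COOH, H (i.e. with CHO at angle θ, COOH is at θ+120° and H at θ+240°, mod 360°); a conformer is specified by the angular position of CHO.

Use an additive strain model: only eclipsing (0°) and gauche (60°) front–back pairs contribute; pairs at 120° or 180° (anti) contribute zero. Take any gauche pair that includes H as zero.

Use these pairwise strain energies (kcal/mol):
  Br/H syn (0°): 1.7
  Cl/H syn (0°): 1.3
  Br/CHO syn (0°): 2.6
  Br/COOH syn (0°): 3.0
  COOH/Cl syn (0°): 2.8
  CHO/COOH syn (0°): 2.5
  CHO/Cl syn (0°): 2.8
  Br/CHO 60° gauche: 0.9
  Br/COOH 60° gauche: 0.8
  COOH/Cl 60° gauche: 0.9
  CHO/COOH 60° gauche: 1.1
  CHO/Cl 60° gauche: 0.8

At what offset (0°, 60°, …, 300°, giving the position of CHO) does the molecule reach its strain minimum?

CHO at 0° is eclipsed. Br at 0° is eclipsed with CHO at 0° (2.6); Br at 120° is eclipsed with COOH at 120° (3.0); Cl at 240° is eclipsed with H at 240° (1.3). Total 6.9 kcal/mol.
CHO at 60° is staggered. Br at 0° is gauche with CHO at 60° (0.9); Br at 120° is gauche with CHO at 60° (0.9); Br at 120° is gauche with COOH at 180° (0.8); Cl at 240° is gauche with COOH at 180° (0.9). Total 3.5 kcal/mol.
CHO at 120° is eclipsed. Br at 0° is eclipsed with H at 0° (1.7); Br at 120° is eclipsed with CHO at 120° (2.6); Cl at 240° is eclipsed with COOH at 240° (2.8). Total 7.1 kcal/mol.
CHO at 180° is staggered. Br at 0° is gauche with COOH at 300° (0.8); Br at 120° is gauche with CHO at 180° (0.9); Cl at 240° is gauche with CHO at 180° (0.8); Cl at 240° is gauche with COOH at 300° (0.9). Total 3.4 kcal/mol.
CHO at 240° is eclipsed. Br at 0° is eclipsed with COOH at 0° (3.0); Br at 120° is eclipsed with H at 120° (1.7); Cl at 240° is eclipsed with CHO at 240° (2.8). Total 7.5 kcal/mol.
CHO at 300° is staggered. Br at 0° is gauche with CHO at 300° (0.9); Br at 0° is gauche with COOH at 60° (0.8); Br at 120° is gauche with COOH at 60° (0.8); Cl at 240° is gauche with CHO at 300° (0.8). Total 3.3 kcal/mol.
The minimum (3.3 kcal/mol) occurs with CHO at 300°.

300°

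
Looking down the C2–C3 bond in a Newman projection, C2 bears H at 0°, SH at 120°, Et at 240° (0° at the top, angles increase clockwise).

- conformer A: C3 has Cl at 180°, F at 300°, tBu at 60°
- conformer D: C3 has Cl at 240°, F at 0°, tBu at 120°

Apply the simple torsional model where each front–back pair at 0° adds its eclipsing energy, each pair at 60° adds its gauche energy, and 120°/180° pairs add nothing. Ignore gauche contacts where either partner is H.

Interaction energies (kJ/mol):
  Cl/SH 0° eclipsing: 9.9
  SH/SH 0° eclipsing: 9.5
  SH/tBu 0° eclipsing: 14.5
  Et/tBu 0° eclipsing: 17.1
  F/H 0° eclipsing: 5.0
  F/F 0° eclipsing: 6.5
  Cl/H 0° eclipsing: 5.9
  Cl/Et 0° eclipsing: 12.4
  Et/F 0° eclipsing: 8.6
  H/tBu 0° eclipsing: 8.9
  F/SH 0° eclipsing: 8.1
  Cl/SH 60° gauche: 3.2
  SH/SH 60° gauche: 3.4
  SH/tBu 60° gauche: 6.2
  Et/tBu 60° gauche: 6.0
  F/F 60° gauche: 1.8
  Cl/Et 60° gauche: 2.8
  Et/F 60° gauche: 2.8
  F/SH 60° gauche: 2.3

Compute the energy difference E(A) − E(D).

A (staggered): SH(120°)/Cl(180°) gauche 3.2; SH(120°)/tBu(60°) gauche 6.2; Et(240°)/Cl(180°) gauche 2.8; Et(240°)/F(300°) gauche 2.8 → 15.0 kJ/mol.
D (eclipsed): H(0°)/F(0°) eclipsed 5.0; SH(120°)/tBu(120°) eclipsed 14.5; Et(240°)/Cl(240°) eclipsed 12.4 → 31.9 kJ/mol.
E(A) − E(D) = 15.0 − 31.9 = -16.9 kJ/mol.

-16.9 kJ/mol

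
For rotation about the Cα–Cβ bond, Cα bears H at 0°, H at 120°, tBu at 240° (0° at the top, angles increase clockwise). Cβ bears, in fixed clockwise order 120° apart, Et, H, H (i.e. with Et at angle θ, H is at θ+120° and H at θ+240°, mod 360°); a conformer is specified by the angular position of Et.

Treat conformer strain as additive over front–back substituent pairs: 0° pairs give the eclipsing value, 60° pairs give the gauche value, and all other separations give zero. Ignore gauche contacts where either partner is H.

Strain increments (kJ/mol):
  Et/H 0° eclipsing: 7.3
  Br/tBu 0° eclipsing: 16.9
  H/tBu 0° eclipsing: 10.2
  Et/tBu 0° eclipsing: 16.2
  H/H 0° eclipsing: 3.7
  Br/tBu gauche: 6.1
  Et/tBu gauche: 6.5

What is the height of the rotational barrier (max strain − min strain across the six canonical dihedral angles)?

23.6 kJ/mol

Et at 0° (eclipsed): H–Et eclipsed, H–H eclipsed, tBu–H eclipsed; 7.3 + 3.7 + 10.2 = 21.2 kJ/mol.
Et at 60° (staggered): no non-H gauche contacts → 0.0 kJ/mol.
Et at 120° (eclipsed): H–H eclipsed, H–Et eclipsed, tBu–H eclipsed; 3.7 + 7.3 + 10.2 = 21.2 kJ/mol.
Et at 180° (staggered): tBu–Et gauche; 6.5 = 6.5 kJ/mol.
Et at 240° (eclipsed): H–H eclipsed, H–H eclipsed, tBu–Et eclipsed; 3.7 + 3.7 + 16.2 = 23.6 kJ/mol.
Et at 300° (staggered): tBu–Et gauche; 6.5 = 6.5 kJ/mol.
Max at 240° (23.6 kJ/mol), min at 60° (0.0 kJ/mol); barrier = 23.6 kJ/mol.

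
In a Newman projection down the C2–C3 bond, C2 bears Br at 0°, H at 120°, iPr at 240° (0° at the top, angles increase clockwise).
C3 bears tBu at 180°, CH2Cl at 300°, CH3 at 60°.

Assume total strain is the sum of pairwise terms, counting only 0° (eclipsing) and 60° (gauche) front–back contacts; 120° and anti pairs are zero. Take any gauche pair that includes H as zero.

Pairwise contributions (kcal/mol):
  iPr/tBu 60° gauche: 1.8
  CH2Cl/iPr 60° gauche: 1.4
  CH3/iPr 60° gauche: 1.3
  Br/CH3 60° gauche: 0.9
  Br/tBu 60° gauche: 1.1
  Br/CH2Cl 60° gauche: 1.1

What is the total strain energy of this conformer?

5.2 kcal/mol

This conformer (staggered): Br–CH2Cl gauche, Br–CH3 gauche, iPr–tBu gauche, iPr–CH2Cl gauche; 1.1 + 0.9 + 1.8 + 1.4 = 5.2 kcal/mol.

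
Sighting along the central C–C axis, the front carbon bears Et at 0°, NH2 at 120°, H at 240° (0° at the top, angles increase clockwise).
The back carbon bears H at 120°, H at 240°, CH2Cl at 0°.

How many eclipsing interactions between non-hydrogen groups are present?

1

Non-H eclipsing pairs: Et(0°)/CH2Cl(0°) — 1 interaction.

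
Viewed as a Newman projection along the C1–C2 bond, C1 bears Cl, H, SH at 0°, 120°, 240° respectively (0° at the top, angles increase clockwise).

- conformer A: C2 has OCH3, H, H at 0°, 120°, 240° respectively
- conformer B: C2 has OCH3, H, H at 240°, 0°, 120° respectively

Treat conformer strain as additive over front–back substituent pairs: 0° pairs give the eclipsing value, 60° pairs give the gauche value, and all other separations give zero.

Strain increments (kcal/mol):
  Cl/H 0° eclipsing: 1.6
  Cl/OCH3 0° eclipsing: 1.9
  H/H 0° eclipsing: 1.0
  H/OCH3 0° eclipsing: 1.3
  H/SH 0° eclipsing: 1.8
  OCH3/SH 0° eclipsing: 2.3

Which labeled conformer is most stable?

A

A is eclipsed. Cl at 0° is eclipsed with OCH3 at 0° (1.9); H at 120° is eclipsed with H at 120° (1.0); SH at 240° is eclipsed with H at 240° (1.8). Total 4.7 kcal/mol.
B is eclipsed. Cl at 0° is eclipsed with H at 0° (1.6); H at 120° is eclipsed with H at 120° (1.0); SH at 240° is eclipsed with OCH3 at 240° (2.3). Total 4.9 kcal/mol.
A has the lowest total (4.7 kcal/mol).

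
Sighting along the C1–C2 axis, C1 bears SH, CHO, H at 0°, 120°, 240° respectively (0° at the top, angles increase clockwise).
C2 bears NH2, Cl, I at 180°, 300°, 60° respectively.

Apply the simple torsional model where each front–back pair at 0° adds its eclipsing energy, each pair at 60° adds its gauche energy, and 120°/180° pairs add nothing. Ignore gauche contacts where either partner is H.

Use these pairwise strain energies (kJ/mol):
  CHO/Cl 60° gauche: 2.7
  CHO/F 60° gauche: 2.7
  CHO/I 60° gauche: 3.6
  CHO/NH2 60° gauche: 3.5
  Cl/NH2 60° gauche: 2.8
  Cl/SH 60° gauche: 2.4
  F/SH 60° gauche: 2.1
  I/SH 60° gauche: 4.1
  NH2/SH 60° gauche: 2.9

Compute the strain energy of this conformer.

This conformer (staggered): SH(0°)/Cl(300°) gauche 2.4; SH(0°)/I(60°) gauche 4.1; CHO(120°)/NH2(180°) gauche 3.5; CHO(120°)/I(60°) gauche 3.6 → 13.6 kJ/mol.

13.6 kJ/mol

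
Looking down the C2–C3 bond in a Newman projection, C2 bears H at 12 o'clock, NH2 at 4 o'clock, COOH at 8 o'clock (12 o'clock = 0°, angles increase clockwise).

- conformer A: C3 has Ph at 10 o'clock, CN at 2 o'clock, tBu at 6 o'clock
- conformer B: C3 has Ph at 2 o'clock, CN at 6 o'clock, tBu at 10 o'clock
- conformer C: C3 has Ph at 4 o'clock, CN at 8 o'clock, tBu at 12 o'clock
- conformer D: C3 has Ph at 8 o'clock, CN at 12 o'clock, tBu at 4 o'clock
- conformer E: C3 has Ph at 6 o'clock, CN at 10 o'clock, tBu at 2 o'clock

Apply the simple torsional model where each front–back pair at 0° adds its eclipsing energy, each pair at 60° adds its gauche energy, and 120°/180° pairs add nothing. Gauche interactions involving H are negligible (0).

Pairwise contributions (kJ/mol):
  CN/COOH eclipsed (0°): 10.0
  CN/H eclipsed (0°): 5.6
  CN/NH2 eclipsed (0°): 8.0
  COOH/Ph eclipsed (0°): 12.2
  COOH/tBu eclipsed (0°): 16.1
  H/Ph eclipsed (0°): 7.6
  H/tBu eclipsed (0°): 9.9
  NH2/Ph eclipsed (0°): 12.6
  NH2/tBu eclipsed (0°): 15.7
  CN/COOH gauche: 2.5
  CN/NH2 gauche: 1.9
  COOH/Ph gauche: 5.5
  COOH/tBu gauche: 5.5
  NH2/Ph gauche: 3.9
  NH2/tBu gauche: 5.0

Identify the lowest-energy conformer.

B

A (staggered): NH2(120°)/CN(60°) gauche 1.9; NH2(120°)/tBu(180°) gauche 5.0; COOH(240°)/Ph(300°) gauche 5.5; COOH(240°)/tBu(180°) gauche 5.5 → 17.9 kJ/mol.
B (staggered): NH2(120°)/Ph(60°) gauche 3.9; NH2(120°)/CN(180°) gauche 1.9; COOH(240°)/CN(180°) gauche 2.5; COOH(240°)/tBu(300°) gauche 5.5 → 13.8 kJ/mol.
C (eclipsed): H(0°)/tBu(0°) eclipsed 9.9; NH2(120°)/Ph(120°) eclipsed 12.6; COOH(240°)/CN(240°) eclipsed 10.0 → 32.5 kJ/mol.
D (eclipsed): H(0°)/CN(0°) eclipsed 5.6; NH2(120°)/tBu(120°) eclipsed 15.7; COOH(240°)/Ph(240°) eclipsed 12.2 → 33.5 kJ/mol.
E (staggered): NH2(120°)/Ph(180°) gauche 3.9; NH2(120°)/tBu(60°) gauche 5.0; COOH(240°)/Ph(180°) gauche 5.5; COOH(240°)/CN(300°) gauche 2.5 → 16.9 kJ/mol.
B has the lowest total (13.8 kJ/mol).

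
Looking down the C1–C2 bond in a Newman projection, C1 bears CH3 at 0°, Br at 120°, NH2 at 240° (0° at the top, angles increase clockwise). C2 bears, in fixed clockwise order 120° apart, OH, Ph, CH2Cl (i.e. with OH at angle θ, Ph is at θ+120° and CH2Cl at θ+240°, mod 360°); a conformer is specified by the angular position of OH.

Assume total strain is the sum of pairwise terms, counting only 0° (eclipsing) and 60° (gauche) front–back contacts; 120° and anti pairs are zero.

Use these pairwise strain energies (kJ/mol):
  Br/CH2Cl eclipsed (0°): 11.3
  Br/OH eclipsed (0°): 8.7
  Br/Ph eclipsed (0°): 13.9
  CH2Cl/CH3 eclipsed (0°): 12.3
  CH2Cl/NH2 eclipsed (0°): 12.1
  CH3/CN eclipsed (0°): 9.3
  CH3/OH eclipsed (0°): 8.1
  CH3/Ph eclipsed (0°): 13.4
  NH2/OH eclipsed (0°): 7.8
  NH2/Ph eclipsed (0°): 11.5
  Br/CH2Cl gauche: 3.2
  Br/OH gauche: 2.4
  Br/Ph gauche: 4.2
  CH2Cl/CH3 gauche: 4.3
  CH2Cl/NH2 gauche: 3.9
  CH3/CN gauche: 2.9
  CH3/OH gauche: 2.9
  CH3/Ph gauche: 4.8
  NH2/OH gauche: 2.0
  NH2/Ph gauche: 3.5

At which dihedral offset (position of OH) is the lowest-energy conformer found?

OH at 0° (eclipsed): CH3–OH eclipsed, Br–Ph eclipsed, NH2–CH2Cl eclipsed; 8.1 + 13.9 + 12.1 = 34.1 kJ/mol.
OH at 60° (staggered): CH3–OH gauche, CH3–CH2Cl gauche, Br–OH gauche, Br–Ph gauche, NH2–Ph gauche, NH2–CH2Cl gauche; 2.9 + 4.3 + 2.4 + 4.2 + 3.5 + 3.9 = 21.2 kJ/mol.
OH at 120° (eclipsed): CH3–CH2Cl eclipsed, Br–OH eclipsed, NH2–Ph eclipsed; 12.3 + 8.7 + 11.5 = 32.5 kJ/mol.
OH at 180° (staggered): CH3–Ph gauche, CH3–CH2Cl gauche, Br–OH gauche, Br–CH2Cl gauche, NH2–OH gauche, NH2–Ph gauche; 4.8 + 4.3 + 2.4 + 3.2 + 2.0 + 3.5 = 20.2 kJ/mol.
OH at 240° (eclipsed): CH3–Ph eclipsed, Br–CH2Cl eclipsed, NH2–OH eclipsed; 13.4 + 11.3 + 7.8 = 32.5 kJ/mol.
OH at 300° (staggered): CH3–OH gauche, CH3–Ph gauche, Br–Ph gauche, Br–CH2Cl gauche, NH2–OH gauche, NH2–CH2Cl gauche; 2.9 + 4.8 + 4.2 + 3.2 + 2.0 + 3.9 = 21.0 kJ/mol.
The minimum (20.2 kJ/mol) occurs with OH at 180°.

180°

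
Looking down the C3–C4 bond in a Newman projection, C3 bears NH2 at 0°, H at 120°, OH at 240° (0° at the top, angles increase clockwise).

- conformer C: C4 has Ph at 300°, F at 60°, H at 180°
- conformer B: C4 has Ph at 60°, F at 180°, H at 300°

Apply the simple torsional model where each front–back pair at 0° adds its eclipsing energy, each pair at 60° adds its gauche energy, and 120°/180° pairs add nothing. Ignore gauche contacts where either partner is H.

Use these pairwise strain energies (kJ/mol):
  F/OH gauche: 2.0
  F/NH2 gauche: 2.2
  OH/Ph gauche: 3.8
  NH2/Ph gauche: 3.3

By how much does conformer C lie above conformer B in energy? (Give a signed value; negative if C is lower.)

C (staggered): NH2–Ph gauche, NH2–F gauche, OH–Ph gauche; 3.3 + 2.2 + 3.8 = 9.3 kJ/mol.
B (staggered): NH2–Ph gauche, OH–F gauche; 3.3 + 2.0 = 5.3 kJ/mol.
E(C) − E(B) = 9.3 − 5.3 = +4.0 kJ/mol.

+4.0 kJ/mol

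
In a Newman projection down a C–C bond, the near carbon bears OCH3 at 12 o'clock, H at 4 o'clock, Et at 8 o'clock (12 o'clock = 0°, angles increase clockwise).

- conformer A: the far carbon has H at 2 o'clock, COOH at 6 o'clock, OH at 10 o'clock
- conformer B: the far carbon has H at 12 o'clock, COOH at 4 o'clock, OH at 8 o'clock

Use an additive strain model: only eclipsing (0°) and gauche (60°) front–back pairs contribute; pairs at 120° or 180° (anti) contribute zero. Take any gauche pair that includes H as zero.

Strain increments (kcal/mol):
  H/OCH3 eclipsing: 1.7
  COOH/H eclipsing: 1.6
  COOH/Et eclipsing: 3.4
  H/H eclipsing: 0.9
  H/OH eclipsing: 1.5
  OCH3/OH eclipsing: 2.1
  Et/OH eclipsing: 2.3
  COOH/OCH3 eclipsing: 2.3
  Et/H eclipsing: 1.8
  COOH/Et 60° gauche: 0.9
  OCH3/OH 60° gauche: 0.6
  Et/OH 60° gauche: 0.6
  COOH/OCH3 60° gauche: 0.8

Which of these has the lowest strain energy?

A (staggered): OCH3–OH gauche, Et–COOH gauche, Et–OH gauche; 0.6 + 0.9 + 0.6 = 2.1 kcal/mol.
B (eclipsed): OCH3–H eclipsed, H–COOH eclipsed, Et–OH eclipsed; 1.7 + 1.6 + 2.3 = 5.6 kcal/mol.
A has the lowest total (2.1 kcal/mol).

A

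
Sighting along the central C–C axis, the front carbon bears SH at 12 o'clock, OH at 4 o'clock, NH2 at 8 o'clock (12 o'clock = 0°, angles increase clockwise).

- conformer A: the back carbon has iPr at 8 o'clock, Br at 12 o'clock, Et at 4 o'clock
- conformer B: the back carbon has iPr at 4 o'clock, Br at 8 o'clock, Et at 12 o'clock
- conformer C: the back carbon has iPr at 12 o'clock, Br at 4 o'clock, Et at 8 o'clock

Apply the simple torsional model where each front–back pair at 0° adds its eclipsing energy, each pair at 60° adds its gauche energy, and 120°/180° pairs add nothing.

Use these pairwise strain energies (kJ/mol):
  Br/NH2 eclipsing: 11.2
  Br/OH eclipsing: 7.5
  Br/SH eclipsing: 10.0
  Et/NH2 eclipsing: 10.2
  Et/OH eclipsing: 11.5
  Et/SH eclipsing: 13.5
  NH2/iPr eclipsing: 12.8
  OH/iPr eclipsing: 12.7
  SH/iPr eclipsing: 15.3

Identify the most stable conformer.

C

A (eclipsed): SH–Br eclipsed, OH–Et eclipsed, NH2–iPr eclipsed; 10.0 + 11.5 + 12.8 = 34.3 kJ/mol.
B (eclipsed): SH–Et eclipsed, OH–iPr eclipsed, NH2–Br eclipsed; 13.5 + 12.7 + 11.2 = 37.4 kJ/mol.
C (eclipsed): SH–iPr eclipsed, OH–Br eclipsed, NH2–Et eclipsed; 15.3 + 7.5 + 10.2 = 33.0 kJ/mol.
C has the lowest total (33.0 kJ/mol).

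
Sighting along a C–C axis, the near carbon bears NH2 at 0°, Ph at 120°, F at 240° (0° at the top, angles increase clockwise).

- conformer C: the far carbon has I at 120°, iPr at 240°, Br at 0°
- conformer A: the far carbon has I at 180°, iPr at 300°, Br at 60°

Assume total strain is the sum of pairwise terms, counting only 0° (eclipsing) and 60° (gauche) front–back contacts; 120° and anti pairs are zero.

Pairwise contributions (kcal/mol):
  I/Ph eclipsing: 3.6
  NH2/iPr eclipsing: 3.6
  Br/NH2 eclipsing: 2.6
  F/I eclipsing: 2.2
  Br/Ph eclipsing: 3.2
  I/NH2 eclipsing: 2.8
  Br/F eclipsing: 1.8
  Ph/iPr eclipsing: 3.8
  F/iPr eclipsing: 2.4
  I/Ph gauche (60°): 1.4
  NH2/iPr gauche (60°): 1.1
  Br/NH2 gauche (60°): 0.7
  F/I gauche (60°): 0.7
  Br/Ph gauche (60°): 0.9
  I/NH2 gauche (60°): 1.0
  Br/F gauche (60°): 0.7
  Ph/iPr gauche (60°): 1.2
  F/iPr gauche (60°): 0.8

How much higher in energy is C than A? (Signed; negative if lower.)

C (eclipsed): NH2(0°)/Br(0°) eclipsed 2.6; Ph(120°)/I(120°) eclipsed 3.6; F(240°)/iPr(240°) eclipsed 2.4 → 8.6 kcal/mol.
A (staggered): NH2(0°)/iPr(300°) gauche 1.1; NH2(0°)/Br(60°) gauche 0.7; Ph(120°)/I(180°) gauche 1.4; Ph(120°)/Br(60°) gauche 0.9; F(240°)/I(180°) gauche 0.7; F(240°)/iPr(300°) gauche 0.8 → 5.6 kcal/mol.
E(C) − E(A) = 8.6 − 5.6 = +3.0 kcal/mol.

+3.0 kcal/mol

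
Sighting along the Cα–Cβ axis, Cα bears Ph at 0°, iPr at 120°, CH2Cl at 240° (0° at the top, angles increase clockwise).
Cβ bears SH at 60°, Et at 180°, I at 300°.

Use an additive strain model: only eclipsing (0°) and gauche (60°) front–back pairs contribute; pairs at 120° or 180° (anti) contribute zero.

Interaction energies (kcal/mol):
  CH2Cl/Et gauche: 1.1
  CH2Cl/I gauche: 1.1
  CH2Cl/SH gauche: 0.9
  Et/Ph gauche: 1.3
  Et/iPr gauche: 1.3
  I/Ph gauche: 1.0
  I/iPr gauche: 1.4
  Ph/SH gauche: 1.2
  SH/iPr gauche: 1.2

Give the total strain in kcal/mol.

6.9 kcal/mol

This conformer (staggered): Ph(0°)/SH(60°) gauche 1.2; Ph(0°)/I(300°) gauche 1.0; iPr(120°)/SH(60°) gauche 1.2; iPr(120°)/Et(180°) gauche 1.3; CH2Cl(240°)/Et(180°) gauche 1.1; CH2Cl(240°)/I(300°) gauche 1.1 → 6.9 kcal/mol.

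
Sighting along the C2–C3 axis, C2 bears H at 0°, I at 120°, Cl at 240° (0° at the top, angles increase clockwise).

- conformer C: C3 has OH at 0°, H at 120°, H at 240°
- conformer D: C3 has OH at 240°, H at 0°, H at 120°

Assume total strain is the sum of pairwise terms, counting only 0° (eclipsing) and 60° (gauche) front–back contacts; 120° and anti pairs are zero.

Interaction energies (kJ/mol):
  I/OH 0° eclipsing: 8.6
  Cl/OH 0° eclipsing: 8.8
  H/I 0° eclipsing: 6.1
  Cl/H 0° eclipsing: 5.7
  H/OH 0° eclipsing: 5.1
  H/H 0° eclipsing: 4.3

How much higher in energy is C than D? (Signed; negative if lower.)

C (eclipsed): H–OH eclipsed, I–H eclipsed, Cl–H eclipsed; 5.1 + 6.1 + 5.7 = 16.9 kJ/mol.
D (eclipsed): H–H eclipsed, I–H eclipsed, Cl–OH eclipsed; 4.3 + 6.1 + 8.8 = 19.2 kJ/mol.
E(C) − E(D) = 16.9 − 19.2 = -2.3 kJ/mol.

-2.3 kJ/mol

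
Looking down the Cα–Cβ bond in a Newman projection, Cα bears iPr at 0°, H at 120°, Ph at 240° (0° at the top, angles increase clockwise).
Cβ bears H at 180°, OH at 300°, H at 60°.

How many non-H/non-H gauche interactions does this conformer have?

Non-H gauche pairs: iPr(0°)/OH(300°); Ph(240°)/OH(300°) — 2 interactions.

2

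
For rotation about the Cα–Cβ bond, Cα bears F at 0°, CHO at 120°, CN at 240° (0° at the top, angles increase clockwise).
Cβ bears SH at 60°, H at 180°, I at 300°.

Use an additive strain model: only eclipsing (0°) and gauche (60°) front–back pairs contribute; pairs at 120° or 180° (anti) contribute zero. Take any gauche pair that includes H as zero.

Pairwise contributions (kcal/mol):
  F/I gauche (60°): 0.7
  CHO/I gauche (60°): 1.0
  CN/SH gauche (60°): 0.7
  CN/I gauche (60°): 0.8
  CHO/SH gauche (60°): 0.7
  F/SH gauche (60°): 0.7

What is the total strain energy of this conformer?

2.9 kcal/mol

This conformer (staggered): F(0°)/SH(60°) gauche 0.7; F(0°)/I(300°) gauche 0.7; CHO(120°)/SH(60°) gauche 0.7; CN(240°)/I(300°) gauche 0.8 → 2.9 kcal/mol.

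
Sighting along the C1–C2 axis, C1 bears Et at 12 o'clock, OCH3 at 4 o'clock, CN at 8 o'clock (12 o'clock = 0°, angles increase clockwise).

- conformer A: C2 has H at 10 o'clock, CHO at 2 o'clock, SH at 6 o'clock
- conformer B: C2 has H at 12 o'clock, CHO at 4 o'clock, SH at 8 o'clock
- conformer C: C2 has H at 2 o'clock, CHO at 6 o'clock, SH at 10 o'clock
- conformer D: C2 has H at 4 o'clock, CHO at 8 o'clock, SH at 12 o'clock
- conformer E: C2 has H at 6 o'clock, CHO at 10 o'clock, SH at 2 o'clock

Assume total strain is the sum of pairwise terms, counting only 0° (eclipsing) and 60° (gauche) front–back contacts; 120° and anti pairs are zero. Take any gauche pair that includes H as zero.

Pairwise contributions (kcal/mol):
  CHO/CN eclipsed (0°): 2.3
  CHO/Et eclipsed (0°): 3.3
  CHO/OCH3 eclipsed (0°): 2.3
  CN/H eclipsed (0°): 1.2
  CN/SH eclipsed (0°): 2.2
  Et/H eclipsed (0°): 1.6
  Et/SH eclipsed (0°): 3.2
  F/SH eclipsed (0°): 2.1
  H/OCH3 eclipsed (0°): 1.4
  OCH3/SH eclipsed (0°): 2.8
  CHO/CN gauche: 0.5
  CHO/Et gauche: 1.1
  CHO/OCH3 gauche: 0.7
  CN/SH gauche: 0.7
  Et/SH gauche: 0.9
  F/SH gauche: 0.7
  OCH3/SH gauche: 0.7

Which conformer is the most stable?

C

A (staggered): Et(0°)/CHO(60°) gauche 1.1; OCH3(120°)/CHO(60°) gauche 0.7; OCH3(120°)/SH(180°) gauche 0.7; CN(240°)/SH(180°) gauche 0.7 → 3.2 kcal/mol.
B (eclipsed): Et(0°)/H(0°) eclipsed 1.6; OCH3(120°)/CHO(120°) eclipsed 2.3; CN(240°)/SH(240°) eclipsed 2.2 → 6.1 kcal/mol.
C (staggered): Et(0°)/SH(300°) gauche 0.9; OCH3(120°)/CHO(180°) gauche 0.7; CN(240°)/CHO(180°) gauche 0.5; CN(240°)/SH(300°) gauche 0.7 → 2.8 kcal/mol.
D (eclipsed): Et(0°)/SH(0°) eclipsed 3.2; OCH3(120°)/H(120°) eclipsed 1.4; CN(240°)/CHO(240°) eclipsed 2.3 → 6.9 kcal/mol.
E (staggered): Et(0°)/CHO(300°) gauche 1.1; Et(0°)/SH(60°) gauche 0.9; OCH3(120°)/SH(60°) gauche 0.7; CN(240°)/CHO(300°) gauche 0.5 → 3.2 kcal/mol.
C has the lowest total (2.8 kcal/mol).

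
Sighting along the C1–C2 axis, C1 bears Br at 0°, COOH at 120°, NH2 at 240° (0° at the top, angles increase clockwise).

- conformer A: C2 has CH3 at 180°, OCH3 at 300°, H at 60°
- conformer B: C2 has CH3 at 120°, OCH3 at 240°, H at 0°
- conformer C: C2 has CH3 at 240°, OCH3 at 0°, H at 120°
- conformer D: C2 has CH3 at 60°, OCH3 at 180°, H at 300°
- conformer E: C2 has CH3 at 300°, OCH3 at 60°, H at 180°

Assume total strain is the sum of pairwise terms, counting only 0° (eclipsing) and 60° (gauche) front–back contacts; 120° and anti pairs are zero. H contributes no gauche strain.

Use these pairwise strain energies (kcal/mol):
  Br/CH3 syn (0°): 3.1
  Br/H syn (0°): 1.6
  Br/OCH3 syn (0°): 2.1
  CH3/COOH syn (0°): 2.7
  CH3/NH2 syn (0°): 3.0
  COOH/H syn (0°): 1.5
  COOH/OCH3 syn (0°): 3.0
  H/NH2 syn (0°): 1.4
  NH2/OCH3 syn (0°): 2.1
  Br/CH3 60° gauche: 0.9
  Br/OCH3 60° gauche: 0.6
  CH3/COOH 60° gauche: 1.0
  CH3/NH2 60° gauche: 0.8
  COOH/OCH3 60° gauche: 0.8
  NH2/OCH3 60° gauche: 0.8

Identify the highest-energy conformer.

C

A (staggered): Br(0°)/OCH3(300°) gauche 0.6; COOH(120°)/CH3(180°) gauche 1.0; NH2(240°)/CH3(180°) gauche 0.8; NH2(240°)/OCH3(300°) gauche 0.8 → 3.2 kcal/mol.
B (eclipsed): Br(0°)/H(0°) eclipsed 1.6; COOH(120°)/CH3(120°) eclipsed 2.7; NH2(240°)/OCH3(240°) eclipsed 2.1 → 6.4 kcal/mol.
C (eclipsed): Br(0°)/OCH3(0°) eclipsed 2.1; COOH(120°)/H(120°) eclipsed 1.5; NH2(240°)/CH3(240°) eclipsed 3.0 → 6.6 kcal/mol.
D (staggered): Br(0°)/CH3(60°) gauche 0.9; COOH(120°)/CH3(60°) gauche 1.0; COOH(120°)/OCH3(180°) gauche 0.8; NH2(240°)/OCH3(180°) gauche 0.8 → 3.5 kcal/mol.
E (staggered): Br(0°)/CH3(300°) gauche 0.9; Br(0°)/OCH3(60°) gauche 0.6; COOH(120°)/OCH3(60°) gauche 0.8; NH2(240°)/CH3(300°) gauche 0.8 → 3.1 kcal/mol.
C has the highest total (6.6 kcal/mol).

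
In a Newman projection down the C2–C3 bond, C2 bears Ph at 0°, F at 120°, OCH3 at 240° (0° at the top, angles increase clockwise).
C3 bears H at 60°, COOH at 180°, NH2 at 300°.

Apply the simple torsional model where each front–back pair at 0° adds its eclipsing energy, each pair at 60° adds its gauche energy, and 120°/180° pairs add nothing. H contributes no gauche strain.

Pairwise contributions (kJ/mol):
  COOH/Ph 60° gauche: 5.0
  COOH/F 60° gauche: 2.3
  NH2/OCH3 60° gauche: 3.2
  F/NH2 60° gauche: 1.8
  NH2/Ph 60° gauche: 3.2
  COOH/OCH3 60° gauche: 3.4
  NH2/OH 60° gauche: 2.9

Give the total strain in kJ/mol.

This conformer (staggered): Ph–NH2 gauche, F–COOH gauche, OCH3–COOH gauche, OCH3–NH2 gauche; 3.2 + 2.3 + 3.4 + 3.2 = 12.1 kJ/mol.

12.1 kJ/mol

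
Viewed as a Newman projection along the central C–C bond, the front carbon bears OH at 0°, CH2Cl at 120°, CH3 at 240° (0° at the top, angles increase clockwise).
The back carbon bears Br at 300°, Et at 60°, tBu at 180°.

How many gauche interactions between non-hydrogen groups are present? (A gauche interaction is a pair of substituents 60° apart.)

Non-H gauche pairs: OH(0°)/Br(300°); OH(0°)/Et(60°); CH2Cl(120°)/Et(60°); CH2Cl(120°)/tBu(180°); CH3(240°)/Br(300°); CH3(240°)/tBu(180°) — 6 interactions.

6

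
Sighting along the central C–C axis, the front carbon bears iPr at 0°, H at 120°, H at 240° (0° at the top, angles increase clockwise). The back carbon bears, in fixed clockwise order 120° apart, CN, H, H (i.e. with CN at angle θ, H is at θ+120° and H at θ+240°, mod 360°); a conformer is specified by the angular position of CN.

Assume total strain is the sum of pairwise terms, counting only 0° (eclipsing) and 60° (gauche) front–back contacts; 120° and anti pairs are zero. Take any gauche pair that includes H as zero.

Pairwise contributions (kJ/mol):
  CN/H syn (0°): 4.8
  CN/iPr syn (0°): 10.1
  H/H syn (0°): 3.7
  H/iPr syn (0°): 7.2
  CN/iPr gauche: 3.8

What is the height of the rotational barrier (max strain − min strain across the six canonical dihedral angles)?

17.5 kJ/mol

CN at 0° is eclipsed. iPr at 0° is eclipsed with CN at 0° (10.1); H at 120° is eclipsed with H at 120° (3.7); H at 240° is eclipsed with H at 240° (3.7). Total 17.5 kJ/mol.
CN at 60° is staggered. iPr at 0° is gauche with CN at 60° (3.8). Total 3.8 kJ/mol.
CN at 120° is eclipsed. iPr at 0° is eclipsed with H at 0° (7.2); H at 120° is eclipsed with CN at 120° (4.8); H at 240° is eclipsed with H at 240° (3.7). Total 15.7 kJ/mol.
CN at 180° (staggered): no non-H gauche contacts → 0.0 kJ/mol.
CN at 240° is eclipsed. iPr at 0° is eclipsed with H at 0° (7.2); H at 120° is eclipsed with H at 120° (3.7); H at 240° is eclipsed with CN at 240° (4.8). Total 15.7 kJ/mol.
CN at 300° is staggered. iPr at 0° is gauche with CN at 300° (3.8). Total 3.8 kJ/mol.
Max at 0° (17.5 kJ/mol), min at 180° (0.0 kJ/mol); barrier = 17.5 kJ/mol.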